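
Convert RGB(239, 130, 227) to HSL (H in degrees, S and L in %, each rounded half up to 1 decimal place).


Normalize: R'=239/255≈0.9373, G'=130/255≈0.5098, B'=227/255≈0.8902
Max=239/255, Min=130/255, Δ=Max-Min=109/255
L = (Max+Min)/2 = (239+130)/510 = 369/510 = 0.72352… → L = 72.4%
L > 0.5 → S = Δ/(2-Max-Min) = 109/(510-239-130) = 109/141 = 0.77304… → S = 77.3%
(the 1/255 factors cancel in S and H, so raw channel differences can be used)
Max is R' → H = 60 × (((G-B)/Δ) mod 6) = 60 × (((130-227)/109) mod 6)
  (-97)/109 = -0.8899…; negative, so add 6 → 5.1100…
  H = 60 × 5.1100… = 306.605…° → H = 306.6°
= HSL(306.6°, 77.3%, 72.4%)


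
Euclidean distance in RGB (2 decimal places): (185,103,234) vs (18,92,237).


d = √[(R₁-R₂)² + (G₁-G₂)² + (B₁-B₂)²]
d = √[(185-18)² + (103-92)² + (234-237)²]
d = √[27889 + 121 + 9]
d = √28019
d ≈ 167.39


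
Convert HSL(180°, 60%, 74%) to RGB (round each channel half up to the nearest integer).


H=180°, S=0.60, L=0.74
C = (1-|2L-1|)×S = (1-|0.48|)×0.60 = 0.312
H' = H/60 = 180/60 ≈ 3.0000; X = C×(1-|H' mod 2 - 1|) = 0.312
m = L - C/2 = 0.74 - 0.156 = 0.584
Sector ⌊H'⌋ = 3 → (R',G',B') = (0.0, 0.312, 0.312)
RGB = ((R'+m)×255, (G'+m)×255, (B'+m)×255) = (148.92, 228.48, 228.48)
Round half up → RGB(149, 228, 228)


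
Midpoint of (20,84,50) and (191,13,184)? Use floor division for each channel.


Midpoint: each channel = ⌊(C₁+C₂)/2⌋
R: ⌊(20+191)/2⌋ = 105
G: ⌊(84+13)/2⌋ = 48
B: ⌊(50+184)/2⌋ = 117
= RGB(105, 48, 117)


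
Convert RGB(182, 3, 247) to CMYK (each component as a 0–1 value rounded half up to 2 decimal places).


R'=182/255≈0.7137, G'=3/255≈0.0118, B'=247/255≈0.9686
K = 1 - max(R',G',B') = 1 - 247/255 = 8/255 = 0.03137… → 0.03
(1-R'-K)/(1-K) simplifies to (max-R)/max with max = 247:
C = (247-182)/247 = 65/247 = 0.26315… → 0.26
M = (247-3)/247 = 244/247 = 0.98785… → 0.99
Y = (247-247)/247 = 0/247 = 0 → 0.00
= CMYK(0.26, 0.99, 0.00, 0.03)


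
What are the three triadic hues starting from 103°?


Triadic: equally spaced at 120° intervals
H1 = 103°
H2 = (103 + 120) mod 360 = 223°
H3 = (103 + 240) mod 360 = 343°
Triadic = 103°, 223°, 343°


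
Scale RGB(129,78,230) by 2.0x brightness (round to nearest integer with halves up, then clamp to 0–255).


Multiply each channel by 2.0, round half up, clamp to [0, 255]
R: 129×2.0 = 258 → clamp → 255
G: 78×2.0 = 156
B: 230×2.0 = 460 → clamp → 255
= RGB(255, 156, 255)


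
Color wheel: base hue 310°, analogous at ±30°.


Base hue: 310°
Left analog: (310 - 30) mod 360 = 280°
Right analog: (310 + 30) mod 360 = 340°
Analogous hues = 280° and 340°


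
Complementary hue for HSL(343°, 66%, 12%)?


Complement = opposite side of color wheel = hue + 180°
H' = (343 + 180) mod 360 = 163°
S and L unchanged.
= HSL(163°, 66%, 12%)


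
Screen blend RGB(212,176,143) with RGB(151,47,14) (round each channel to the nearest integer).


Screen: C = 255 - (255-A)×(255-B)/255, rounded to nearest integer
R: 255 - (255-212)×(255-151)/255 = 255 - 4472/255 ≈ 255 - 17.537 = 237.463 → 237
G: 255 - (255-176)×(255-47)/255 = 255 - 16432/255 ≈ 255 - 64.439 = 190.561 → 191
B: 255 - (255-143)×(255-14)/255 = 255 - 26992/255 ≈ 255 - 105.851 = 149.149 → 149
= RGB(237, 191, 149)


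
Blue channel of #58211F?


Color: #58211F
R = 58 = 88
G = 21 = 33
B = 1F = 31
Blue = 31


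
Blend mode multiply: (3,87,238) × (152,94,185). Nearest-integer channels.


Multiply: C = A×B/255, rounded to nearest integer
R: 3×152/255 = 456/255 ≈ 1.788 → 2
G: 87×94/255 = 8178/255 ≈ 32.071 → 32
B: 238×185/255 = 44030/255 ≈ 172.667 → 173
= RGB(2, 32, 173)


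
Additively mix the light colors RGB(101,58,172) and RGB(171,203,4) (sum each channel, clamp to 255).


Additive: each channel = min(255, C₁+C₂)
R: 101+171 = 272 → 255
G: 58+203 = 261 → 255
B: 172+4 = 176 → 176
= RGB(255, 255, 176)


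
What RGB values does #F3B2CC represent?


F3 → 243 (R)
B2 → 178 (G)
CC → 204 (B)
= RGB(243, 178, 204)


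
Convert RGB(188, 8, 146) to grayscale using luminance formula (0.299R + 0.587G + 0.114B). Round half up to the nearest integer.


Gray = 0.299×R + 0.587×G + 0.114×B
Gray = 0.299×188 + 0.587×8 + 0.114×146
Gray = 56.212 + 4.696 + 16.644
Gray = 77.552 → round half up → 78
Gray = 78


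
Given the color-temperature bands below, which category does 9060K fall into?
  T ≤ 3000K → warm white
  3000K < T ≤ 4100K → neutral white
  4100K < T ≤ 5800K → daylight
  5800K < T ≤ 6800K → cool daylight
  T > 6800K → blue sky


Temperature: 9060K
9060K > 6800K → blue sky
Classification: blue sky


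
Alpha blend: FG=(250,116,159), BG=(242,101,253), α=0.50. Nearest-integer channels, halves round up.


C = α×F + (1-α)×B, with 1-α = 0.50
R: 0.50×250 + 0.50×242 = 125.00 + 121.00 = 246.00 → 246
G: 0.50×116 + 0.50×101 = 58.00 + 50.50 = 108.50 → 109
B: 0.50×159 + 0.50×253 = 79.50 + 126.50 = 206.00 → 206
= RGB(246, 109, 206)


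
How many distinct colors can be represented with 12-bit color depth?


Colors = 2^bits = 2^12
= 4,096 colors


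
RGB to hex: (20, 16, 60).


R = 20 → 14 (hex)
G = 16 → 10 (hex)
B = 60 → 3C (hex)
Hex = #14103C


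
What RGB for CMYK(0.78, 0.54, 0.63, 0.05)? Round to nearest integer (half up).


R = 255 × (1-C) × (1-K) = 255 × 0.22 × 0.95 = 53.295 → 53
G = 255 × (1-M) × (1-K) = 255 × 0.46 × 0.95 = 111.435 → 111
B = 255 × (1-Y) × (1-K) = 255 × 0.37 × 0.95 = 89.6325 → 90
= RGB(53, 111, 90)


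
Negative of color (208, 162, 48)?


Invert: (255-R, 255-G, 255-B)
R: 255-208 = 47
G: 255-162 = 93
B: 255-48 = 207
= RGB(47, 93, 207)


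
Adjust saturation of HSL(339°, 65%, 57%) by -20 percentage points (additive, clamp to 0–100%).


Original S = 65%
Adjustment = -20 percentage points
New S = 65 + (-20) = 45
Clamp to [0, 100] → 45
= HSL(339°, 45%, 57%)


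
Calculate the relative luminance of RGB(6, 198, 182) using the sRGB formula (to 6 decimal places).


Linearize each channel (sRGB transfer function): c = v/255; c_lin = c/12.92 if c ≤ 0.04045, else ((c+0.055)/1.055)^2.4
  R: 6/255 ≈ 0.023529 ≤ 0.04045 → 0.023529/12.92 ≈ 0.001821
  G: 198/255 ≈ 0.776471 > 0.04045 → ((0.776471+0.055)/1.055)^2.4 ≈ 0.564712
  B: 182/255 ≈ 0.713725 > 0.04045 → ((0.713725+0.055)/1.055)^2.4 ≈ 0.467784
R_lin = 0.001821, G_lin = 0.564712, B_lin = 0.467784
L = 0.2126×R + 0.7152×G + 0.0722×B
L = 0.2126×0.001821 + 0.7152×0.564712 + 0.0722×0.467784
L ≈ 0.438043


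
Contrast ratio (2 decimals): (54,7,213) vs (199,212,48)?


Linearize each sRGB channel c=v/255: c/12.92 if c ≤ 0.04045 else ((c+0.055)/1.055)^2.4
L = 0.2126×R_lin + 0.7152×G_lin + 0.0722×B_lin
Color 1 (54,7,213):
  R=54: 54/255≈0.2118 > 0.04045 → ((0.2118+0.055)/1.055)^2.4 ≈ 0.03689
  G=7: 7/255≈0.0275 ≤ 0.04045 → 0.0275/12.92 ≈ 0.00212
  B=213: 213/255≈0.8353 > 0.04045 → ((0.8353+0.055)/1.055)^2.4 ≈ 0.66539
  L1 = 0.2126×0.03689 + 0.7152×0.00212 + 0.0722×0.66539 ≈ 0.05740
Color 2 (199,212,48):
  R=199: 199/255≈0.7804 > 0.04045 → ((0.7804+0.055)/1.055)^2.4 ≈ 0.57112
  G=212: 212/255≈0.8314 > 0.04045 → ((0.8314+0.055)/1.055)^2.4 ≈ 0.65837
  B=48: 48/255≈0.1882 > 0.04045 → ((0.1882+0.055)/1.055)^2.4 ≈ 0.02956
  L2 = 0.2126×0.57112 + 0.7152×0.65837 + 0.0722×0.02956 ≈ 0.59442
Lighter = 0.59442, Darker = 0.05740
Ratio = (L_lighter + 0.05) / (L_darker + 0.05)
Ratio = (0.59442 + 0.05) / (0.05740 + 0.05) = 0.64442 / 0.10740 ≈ 6.0001
Ratio ≈ 6.00:1


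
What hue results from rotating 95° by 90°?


New hue = (H + rotation) mod 360
New hue = (95 + 90) mod 360
= 185 mod 360
= 185°


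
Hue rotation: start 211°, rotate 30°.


New hue = (H + rotation) mod 360
New hue = (211 + 30) mod 360
= 241 mod 360
= 241°


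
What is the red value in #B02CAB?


Color: #B02CAB
R = B0 = 176
G = 2C = 44
B = AB = 171
Red = 176


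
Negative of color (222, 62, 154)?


Invert: (255-R, 255-G, 255-B)
R: 255-222 = 33
G: 255-62 = 193
B: 255-154 = 101
= RGB(33, 193, 101)


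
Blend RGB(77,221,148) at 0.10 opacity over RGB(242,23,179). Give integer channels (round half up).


C = α×F + (1-α)×B, with 1-α = 0.90
R: 0.10×77 + 0.90×242 = 7.70 + 217.80 = 225.50 → 226
G: 0.10×221 + 0.90×23 = 22.10 + 20.70 = 42.80 → 43
B: 0.10×148 + 0.90×179 = 14.80 + 161.10 = 175.90 → 176
= RGB(226, 43, 176)


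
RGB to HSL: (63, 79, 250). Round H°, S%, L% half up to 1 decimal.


Normalize: R'=63/255≈0.2471, G'=79/255≈0.3098, B'=250/255≈0.9804
Max=250/255, Min=63/255, Δ=Max-Min=187/255
L = (Max+Min)/2 = (250+63)/510 = 313/510 = 0.61372… → L = 61.4%
L > 0.5 → S = Δ/(2-Max-Min) = 187/(510-250-63) = 187/197 = 0.94923… → S = 94.9%
(the 1/255 factors cancel in S and H, so raw channel differences can be used)
Max is B' → H = 60 × ((R-G)/Δ + 4) = 60 × ((63-79)/187 + 4)
  -16/187 + 4 = -0.0855… + 4 = 3.9144…
  H = 60 × 3.9144… = 234.866…° → H = 234.9°
= HSL(234.9°, 94.9%, 61.4%)


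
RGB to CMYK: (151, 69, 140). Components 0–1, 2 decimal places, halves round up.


R'=151/255≈0.5922, G'=69/255≈0.2706, B'=140/255≈0.5490
K = 1 - max(R',G',B') = 1 - 151/255 = 104/255 = 0.40784… → 0.41
(1-R'-K)/(1-K) simplifies to (max-R)/max with max = 151:
C = (151-151)/151 = 0/151 = 0 → 0.00
M = (151-69)/151 = 82/151 = 0.54304… → 0.54
Y = (151-140)/151 = 11/151 = 0.07284… → 0.07
= CMYK(0.00, 0.54, 0.07, 0.41)


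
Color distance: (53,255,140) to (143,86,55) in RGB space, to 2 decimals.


d = √[(R₁-R₂)² + (G₁-G₂)² + (B₁-B₂)²]
d = √[(53-143)² + (255-86)² + (140-55)²]
d = √[8100 + 28561 + 7225]
d = √43886
d ≈ 209.49


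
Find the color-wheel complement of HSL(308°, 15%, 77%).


Complement = opposite side of color wheel = hue + 180°
H' = (308 + 180) mod 360 = 128°
S and L unchanged.
= HSL(128°, 15%, 77%)


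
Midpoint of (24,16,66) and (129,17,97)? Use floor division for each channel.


Midpoint: each channel = ⌊(C₁+C₂)/2⌋
R: ⌊(24+129)/2⌋ = 76
G: ⌊(16+17)/2⌋ = 16
B: ⌊(66+97)/2⌋ = 81
= RGB(76, 16, 81)


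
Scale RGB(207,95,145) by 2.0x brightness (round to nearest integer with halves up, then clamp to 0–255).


Multiply each channel by 2.0, round half up, clamp to [0, 255]
R: 207×2.0 = 414 → clamp → 255
G: 95×2.0 = 190
B: 145×2.0 = 290 → clamp → 255
= RGB(255, 190, 255)


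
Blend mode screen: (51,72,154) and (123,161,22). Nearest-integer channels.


Screen: C = 255 - (255-A)×(255-B)/255, rounded to nearest integer
R: 255 - (255-51)×(255-123)/255 = 255 - 26928/255 ≈ 255 - 105.600 = 149.400 → 149
G: 255 - (255-72)×(255-161)/255 = 255 - 17202/255 ≈ 255 - 67.459 = 187.541 → 188
B: 255 - (255-154)×(255-22)/255 = 255 - 23533/255 ≈ 255 - 92.286 = 162.714 → 163
= RGB(149, 188, 163)


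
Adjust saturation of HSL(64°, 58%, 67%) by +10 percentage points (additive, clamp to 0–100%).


Original S = 58%
Adjustment = +10 percentage points
New S = 58 + (10) = 68
Clamp to [0, 100] → 68
= HSL(64°, 68%, 67%)


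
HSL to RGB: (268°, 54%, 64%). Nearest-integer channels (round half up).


H=268°, S=0.54, L=0.64
C = (1-|2L-1|)×S = (1-|0.28|)×0.54 = 0.3888
H' = H/60 = 268/60 ≈ 4.4667; X = C×(1-|H' mod 2 - 1|) = 0.18144
m = L - C/2 = 0.64 - 0.1944 = 0.4456
Sector ⌊H'⌋ = 4 → (R',G',B') = (0.18144, 0.0, 0.3888)
RGB = ((R'+m)×255, (G'+m)×255, (B'+m)×255) = (159.8952, 113.628, 212.772)
Round half up → RGB(160, 114, 213)


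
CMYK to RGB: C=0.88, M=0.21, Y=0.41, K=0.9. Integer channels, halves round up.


R = 255 × (1-C) × (1-K) = 255 × 0.12 × 0.10 = 3.06 → 3
G = 255 × (1-M) × (1-K) = 255 × 0.79 × 0.10 = 20.145 → 20
B = 255 × (1-Y) × (1-K) = 255 × 0.59 × 0.10 = 15.045 → 15
= RGB(3, 20, 15)


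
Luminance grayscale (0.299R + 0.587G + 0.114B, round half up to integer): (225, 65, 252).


Gray = 0.299×R + 0.587×G + 0.114×B
Gray = 0.299×225 + 0.587×65 + 0.114×252
Gray = 67.275 + 38.155 + 28.728
Gray = 134.158 → round half up → 134
Gray = 134


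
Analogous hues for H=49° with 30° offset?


Base hue: 49°
Left analog: (49 - 30) mod 360 = 19°
Right analog: (49 + 30) mod 360 = 79°
Analogous hues = 19° and 79°


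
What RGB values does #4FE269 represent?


4F → 79 (R)
E2 → 226 (G)
69 → 105 (B)
= RGB(79, 226, 105)


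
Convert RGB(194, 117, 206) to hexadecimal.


R = 194 → C2 (hex)
G = 117 → 75 (hex)
B = 206 → CE (hex)
Hex = #C275CE


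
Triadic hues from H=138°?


Triadic: equally spaced at 120° intervals
H1 = 138°
H2 = (138 + 120) mod 360 = 258°
H3 = (138 + 240) mod 360 = 18°
Triadic = 138°, 258°, 18°


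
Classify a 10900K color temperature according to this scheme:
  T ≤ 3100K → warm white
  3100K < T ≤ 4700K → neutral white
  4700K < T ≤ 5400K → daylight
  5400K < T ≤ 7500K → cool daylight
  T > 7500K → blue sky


Temperature: 10900K
10900K > 7500K → blue sky
Classification: blue sky


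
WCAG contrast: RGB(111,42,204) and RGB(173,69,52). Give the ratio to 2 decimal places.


Linearize each sRGB channel c=v/255: c/12.92 if c ≤ 0.04045 else ((c+0.055)/1.055)^2.4
L = 0.2126×R_lin + 0.7152×G_lin + 0.0722×B_lin
Color 1 (111,42,204):
  R=111: 111/255≈0.4353 > 0.04045 → ((0.4353+0.055)/1.055)^2.4 ≈ 0.15896
  G=42: 42/255≈0.1647 > 0.04045 → ((0.1647+0.055)/1.055)^2.4 ≈ 0.02315
  B=204: 204/255≈0.8000 > 0.04045 → ((0.8000+0.055)/1.055)^2.4 ≈ 0.60383
  L1 = 0.2126×0.15896 + 0.7152×0.02315 + 0.0722×0.60383 ≈ 0.09395
Color 2 (173,69,52):
  R=173: 173/255≈0.6784 > 0.04045 → ((0.6784+0.055)/1.055)^2.4 ≈ 0.41789
  G=69: 69/255≈0.2706 > 0.04045 → ((0.2706+0.055)/1.055)^2.4 ≈ 0.05951
  B=52: 52/255≈0.2039 > 0.04045 → ((0.2039+0.055)/1.055)^2.4 ≈ 0.03434
  L2 = 0.2126×0.41789 + 0.7152×0.05951 + 0.0722×0.03434 ≈ 0.13388
Lighter = 0.13388, Darker = 0.09395
Ratio = (L_lighter + 0.05) / (L_darker + 0.05)
Ratio = (0.13388 + 0.05) / (0.09395 + 0.05) = 0.18388 / 0.14395 ≈ 1.2774
Ratio ≈ 1.28:1


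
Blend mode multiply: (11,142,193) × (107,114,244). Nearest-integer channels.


Multiply: C = A×B/255, rounded to nearest integer
R: 11×107/255 = 1177/255 ≈ 4.616 → 5
G: 142×114/255 = 16188/255 ≈ 63.482 → 63
B: 193×244/255 = 47092/255 ≈ 184.675 → 185
= RGB(5, 63, 185)


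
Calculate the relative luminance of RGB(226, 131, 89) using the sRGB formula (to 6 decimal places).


Linearize each channel (sRGB transfer function): c = v/255; c_lin = c/12.92 if c ≤ 0.04045, else ((c+0.055)/1.055)^2.4
  R: 226/255 ≈ 0.886275 > 0.04045 → ((0.886275+0.055)/1.055)^2.4 ≈ 0.760525
  G: 131/255 ≈ 0.513725 > 0.04045 → ((0.513725+0.055)/1.055)^2.4 ≈ 0.226966
  B: 89/255 ≈ 0.349020 > 0.04045 → ((0.349020+0.055)/1.055)^2.4 ≈ 0.099899
R_lin = 0.760525, G_lin = 0.226966, B_lin = 0.099899
L = 0.2126×R + 0.7152×G + 0.0722×B
L = 0.2126×0.760525 + 0.7152×0.226966 + 0.0722×0.099899
L ≈ 0.331226


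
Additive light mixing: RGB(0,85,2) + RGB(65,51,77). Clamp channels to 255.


Additive: each channel = min(255, C₁+C₂)
R: 0+65 = 65 → 65
G: 85+51 = 136 → 136
B: 2+77 = 79 → 79
= RGB(65, 136, 79)


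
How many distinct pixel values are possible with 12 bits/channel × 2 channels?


Total bits = 12 bits/channel × 2 channels = 24 bits
Distinct pixel values = 2^24
= 16,777,216 pixel values


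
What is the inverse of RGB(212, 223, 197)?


Invert: (255-R, 255-G, 255-B)
R: 255-212 = 43
G: 255-223 = 32
B: 255-197 = 58
= RGB(43, 32, 58)


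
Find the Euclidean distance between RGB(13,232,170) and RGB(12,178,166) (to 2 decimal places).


d = √[(R₁-R₂)² + (G₁-G₂)² + (B₁-B₂)²]
d = √[(13-12)² + (232-178)² + (170-166)²]
d = √[1 + 2916 + 16]
d = √2933
d ≈ 54.16


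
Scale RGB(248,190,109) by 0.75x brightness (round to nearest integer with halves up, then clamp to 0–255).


Multiply each channel by 0.75, round half up, clamp to [0, 255]
R: 248×0.75 = 186
G: 190×0.75 = 142.5 → round → 143
B: 109×0.75 = 81.75 → round → 82
= RGB(186, 143, 82)


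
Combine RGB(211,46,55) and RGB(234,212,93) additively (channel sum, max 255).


Additive: each channel = min(255, C₁+C₂)
R: 211+234 = 445 → 255
G: 46+212 = 258 → 255
B: 55+93 = 148 → 148
= RGB(255, 255, 148)


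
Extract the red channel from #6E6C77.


Color: #6E6C77
R = 6E = 110
G = 6C = 108
B = 77 = 119
Red = 110


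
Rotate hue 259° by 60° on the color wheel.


New hue = (H + rotation) mod 360
New hue = (259 + 60) mod 360
= 319 mod 360
= 319°


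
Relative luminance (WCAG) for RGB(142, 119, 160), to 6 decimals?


Linearize each channel (sRGB transfer function): c = v/255; c_lin = c/12.92 if c ≤ 0.04045, else ((c+0.055)/1.055)^2.4
  R: 142/255 ≈ 0.556863 > 0.04045 → ((0.556863+0.055)/1.055)^2.4 ≈ 0.270498
  G: 119/255 ≈ 0.466667 > 0.04045 → ((0.466667+0.055)/1.055)^2.4 ≈ 0.184475
  B: 160/255 ≈ 0.627451 > 0.04045 → ((0.627451+0.055)/1.055)^2.4 ≈ 0.351533
R_lin = 0.270498, G_lin = 0.184475, B_lin = 0.351533
L = 0.2126×R + 0.7152×G + 0.0722×B
L = 0.2126×0.270498 + 0.7152×0.184475 + 0.0722×0.351533
L ≈ 0.214825


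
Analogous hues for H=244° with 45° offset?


Base hue: 244°
Left analog: (244 - 45) mod 360 = 199°
Right analog: (244 + 45) mod 360 = 289°
Analogous hues = 199° and 289°


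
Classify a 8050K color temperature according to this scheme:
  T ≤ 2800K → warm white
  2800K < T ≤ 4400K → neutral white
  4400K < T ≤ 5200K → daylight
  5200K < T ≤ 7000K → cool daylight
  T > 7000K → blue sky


Temperature: 8050K
8050K > 7000K → blue sky
Classification: blue sky


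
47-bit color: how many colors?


Colors = 2^bits = 2^47
= 140,737,488,355,328 colors


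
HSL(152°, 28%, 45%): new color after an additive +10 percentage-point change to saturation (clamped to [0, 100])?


Original S = 28%
Adjustment = +10 percentage points
New S = 28 + (10) = 38
Clamp to [0, 100] → 38
= HSL(152°, 38%, 45%)


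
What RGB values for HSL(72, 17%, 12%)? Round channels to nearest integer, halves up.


H=72°, S=0.17, L=0.12
C = (1-|2L-1|)×S = (1-|-0.76|)×0.17 = 0.0408
H' = H/60 = 72/60 ≈ 1.2000; X = C×(1-|H' mod 2 - 1|) = 0.03264
m = L - C/2 = 0.12 - 0.0204 = 0.0996
Sector ⌊H'⌋ = 1 → (R',G',B') = (0.03264, 0.0408, 0.0)
RGB = ((R'+m)×255, (G'+m)×255, (B'+m)×255) = (33.7212, 35.802, 25.398)
Round half up → RGB(34, 36, 25)


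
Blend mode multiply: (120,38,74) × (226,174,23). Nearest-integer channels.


Multiply: C = A×B/255, rounded to nearest integer
R: 120×226/255 = 27120/255 ≈ 106.353 → 106
G: 38×174/255 = 6612/255 ≈ 25.929 → 26
B: 74×23/255 = 1702/255 ≈ 6.675 → 7
= RGB(106, 26, 7)


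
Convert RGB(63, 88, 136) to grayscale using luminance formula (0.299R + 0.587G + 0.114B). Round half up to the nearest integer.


Gray = 0.299×R + 0.587×G + 0.114×B
Gray = 0.299×63 + 0.587×88 + 0.114×136
Gray = 18.837 + 51.656 + 15.504
Gray = 85.997 → round half up → 86
Gray = 86


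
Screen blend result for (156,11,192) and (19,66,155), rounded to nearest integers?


Screen: C = 255 - (255-A)×(255-B)/255, rounded to nearest integer
R: 255 - (255-156)×(255-19)/255 = 255 - 23364/255 ≈ 255 - 91.624 = 163.376 → 163
G: 255 - (255-11)×(255-66)/255 = 255 - 46116/255 ≈ 255 - 180.847 = 74.153 → 74
B: 255 - (255-192)×(255-155)/255 = 255 - 6300/255 ≈ 255 - 24.706 = 230.294 → 230
= RGB(163, 74, 230)


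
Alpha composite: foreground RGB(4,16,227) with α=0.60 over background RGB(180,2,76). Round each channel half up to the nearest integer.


C = α×F + (1-α)×B, with 1-α = 0.40
R: 0.60×4 + 0.40×180 = 2.40 + 72.00 = 74.40 → 74
G: 0.60×16 + 0.40×2 = 9.60 + 0.80 = 10.40 → 10
B: 0.60×227 + 0.40×76 = 136.20 + 30.40 = 166.60 → 167
= RGB(74, 10, 167)


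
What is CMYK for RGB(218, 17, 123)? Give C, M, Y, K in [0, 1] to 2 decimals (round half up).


R'=218/255≈0.8549, G'=17/255≈0.0667, B'=123/255≈0.4824
K = 1 - max(R',G',B') = 1 - 218/255 = 37/255 = 0.14509… → 0.15
(1-R'-K)/(1-K) simplifies to (max-R)/max with max = 218:
C = (218-218)/218 = 0/218 = 0 → 0.00
M = (218-17)/218 = 201/218 = 0.92201… → 0.92
Y = (218-123)/218 = 95/218 = 0.43577… → 0.44
= CMYK(0.00, 0.92, 0.44, 0.15)


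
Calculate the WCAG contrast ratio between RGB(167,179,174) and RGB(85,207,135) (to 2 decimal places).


Linearize each sRGB channel c=v/255: c/12.92 if c ≤ 0.04045 else ((c+0.055)/1.055)^2.4
L = 0.2126×R_lin + 0.7152×G_lin + 0.0722×B_lin
Color 1 (167,179,174):
  R=167: 167/255≈0.6549 > 0.04045 → ((0.6549+0.055)/1.055)^2.4 ≈ 0.38643
  G=179: 179/255≈0.7020 > 0.04045 → ((0.7020+0.055)/1.055)^2.4 ≈ 0.45079
  B=174: 174/255≈0.6824 > 0.04045 → ((0.6824+0.055)/1.055)^2.4 ≈ 0.42327
  L1 = 0.2126×0.38643 + 0.7152×0.45079 + 0.0722×0.42327 ≈ 0.43512
Color 2 (85,207,135):
  R=85: 85/255≈0.3333 > 0.04045 → ((0.3333+0.055)/1.055)^2.4 ≈ 0.09084
  G=207: 207/255≈0.8118 > 0.04045 → ((0.8118+0.055)/1.055)^2.4 ≈ 0.62396
  B=135: 135/255≈0.5294 > 0.04045 → ((0.5294+0.055)/1.055)^2.4 ≈ 0.24228
  L2 = 0.2126×0.09084 + 0.7152×0.62396 + 0.0722×0.24228 ≈ 0.48306
Lighter = 0.48306, Darker = 0.43512
Ratio = (L_lighter + 0.05) / (L_darker + 0.05)
Ratio = (0.48306 + 0.05) / (0.43512 + 0.05) = 0.53306 / 0.48512 ≈ 1.0988
Ratio ≈ 1.10:1


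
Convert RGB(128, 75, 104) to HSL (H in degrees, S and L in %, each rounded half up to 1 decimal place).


Normalize: R'=128/255≈0.5020, G'=75/255≈0.2941, B'=104/255≈0.4078
Max=128/255, Min=75/255, Δ=Max-Min=53/255
L = (Max+Min)/2 = (128+75)/510 = 203/510 = 0.39803… → L = 39.8%
L ≤ 0.5 → S = Δ/(Max+Min) = 53/(128+75) = 53/203 = 0.26108… → S = 26.1%
(the 1/255 factors cancel in S and H, so raw channel differences can be used)
Max is R' → H = 60 × (((G-B)/Δ) mod 6) = 60 × (((75-104)/53) mod 6)
  (-29)/53 = -0.5471…; negative, so add 6 → 5.4528…
  H = 60 × 5.4528… = 327.169…° → H = 327.2°
= HSL(327.2°, 26.1%, 39.8%)


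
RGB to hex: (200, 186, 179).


R = 200 → C8 (hex)
G = 186 → BA (hex)
B = 179 → B3 (hex)
Hex = #C8BAB3


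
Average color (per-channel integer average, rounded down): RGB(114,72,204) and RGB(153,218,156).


Midpoint: each channel = ⌊(C₁+C₂)/2⌋
R: ⌊(114+153)/2⌋ = 133
G: ⌊(72+218)/2⌋ = 145
B: ⌊(204+156)/2⌋ = 180
= RGB(133, 145, 180)


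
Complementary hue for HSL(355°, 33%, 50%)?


Complement = opposite side of color wheel = hue + 180°
H' = (355 + 180) mod 360 = 175°
S and L unchanged.
= HSL(175°, 33%, 50%)


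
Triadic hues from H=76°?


Triadic: equally spaced at 120° intervals
H1 = 76°
H2 = (76 + 120) mod 360 = 196°
H3 = (76 + 240) mod 360 = 316°
Triadic = 76°, 196°, 316°


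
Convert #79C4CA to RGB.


79 → 121 (R)
C4 → 196 (G)
CA → 202 (B)
= RGB(121, 196, 202)


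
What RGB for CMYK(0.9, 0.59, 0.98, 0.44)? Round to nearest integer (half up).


R = 255 × (1-C) × (1-K) = 255 × 0.10 × 0.56 = 14.28 → 14
G = 255 × (1-M) × (1-K) = 255 × 0.41 × 0.56 = 58.548 → 59
B = 255 × (1-Y) × (1-K) = 255 × 0.02 × 0.56 = 2.856 → 3
= RGB(14, 59, 3)


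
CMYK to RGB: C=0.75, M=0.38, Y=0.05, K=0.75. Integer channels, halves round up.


R = 255 × (1-C) × (1-K) = 255 × 0.25 × 0.25 = 15.9375 → 16
G = 255 × (1-M) × (1-K) = 255 × 0.62 × 0.25 = 39.525 → 40
B = 255 × (1-Y) × (1-K) = 255 × 0.95 × 0.25 = 60.5625 → 61
= RGB(16, 40, 61)


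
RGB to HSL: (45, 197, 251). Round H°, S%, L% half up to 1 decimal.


Normalize: R'=45/255≈0.1765, G'=197/255≈0.7725, B'=251/255≈0.9843
Max=251/255, Min=45/255, Δ=Max-Min=206/255
L = (Max+Min)/2 = (251+45)/510 = 296/510 = 0.58039… → L = 58.0%
L > 0.5 → S = Δ/(2-Max-Min) = 206/(510-251-45) = 206/214 = 0.96261… → S = 96.3%
(the 1/255 factors cancel in S and H, so raw channel differences can be used)
Max is B' → H = 60 × ((R-G)/Δ + 4) = 60 × ((45-197)/206 + 4)
  -152/206 + 4 = -0.7378… + 4 = 3.2621…
  H = 60 × 3.2621… = 195.728…° → H = 195.7°
= HSL(195.7°, 96.3%, 58.0%)


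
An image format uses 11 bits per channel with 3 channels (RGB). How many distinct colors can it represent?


Total bits = 11 bits/channel × 3 channels = 33 bits
Distinct colors = 2^33
= 8,589,934,592 colors


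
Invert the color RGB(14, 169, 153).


Invert: (255-R, 255-G, 255-B)
R: 255-14 = 241
G: 255-169 = 86
B: 255-153 = 102
= RGB(241, 86, 102)


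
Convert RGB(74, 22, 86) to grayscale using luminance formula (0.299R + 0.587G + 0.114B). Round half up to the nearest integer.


Gray = 0.299×R + 0.587×G + 0.114×B
Gray = 0.299×74 + 0.587×22 + 0.114×86
Gray = 22.126 + 12.914 + 9.804
Gray = 44.844 → round half up → 45
Gray = 45


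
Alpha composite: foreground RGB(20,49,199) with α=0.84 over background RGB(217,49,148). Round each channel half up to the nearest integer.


C = α×F + (1-α)×B, with 1-α = 0.16
R: 0.84×20 + 0.16×217 = 16.80 + 34.72 = 51.52 → 52
G: 0.84×49 + 0.16×49 = 41.16 + 7.84 = 49.00 → 49
B: 0.84×199 + 0.16×148 = 167.16 + 23.68 = 190.84 → 191
= RGB(52, 49, 191)


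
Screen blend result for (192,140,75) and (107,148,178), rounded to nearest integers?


Screen: C = 255 - (255-A)×(255-B)/255, rounded to nearest integer
R: 255 - (255-192)×(255-107)/255 = 255 - 9324/255 ≈ 255 - 36.565 = 218.435 → 218
G: 255 - (255-140)×(255-148)/255 = 255 - 12305/255 ≈ 255 - 48.255 = 206.745 → 207
B: 255 - (255-75)×(255-178)/255 = 255 - 13860/255 ≈ 255 - 54.353 = 200.647 → 201
= RGB(218, 207, 201)


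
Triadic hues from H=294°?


Triadic: equally spaced at 120° intervals
H1 = 294°
H2 = (294 + 120) mod 360 = 54°
H3 = (294 + 240) mod 360 = 174°
Triadic = 294°, 54°, 174°


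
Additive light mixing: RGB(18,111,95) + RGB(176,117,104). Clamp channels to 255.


Additive: each channel = min(255, C₁+C₂)
R: 18+176 = 194 → 194
G: 111+117 = 228 → 228
B: 95+104 = 199 → 199
= RGB(194, 228, 199)


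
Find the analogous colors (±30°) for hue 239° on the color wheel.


Base hue: 239°
Left analog: (239 - 30) mod 360 = 209°
Right analog: (239 + 30) mod 360 = 269°
Analogous hues = 209° and 269°


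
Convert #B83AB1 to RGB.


B8 → 184 (R)
3A → 58 (G)
B1 → 177 (B)
= RGB(184, 58, 177)


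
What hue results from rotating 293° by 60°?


New hue = (H + rotation) mod 360
New hue = (293 + 60) mod 360
= 353 mod 360
= 353°


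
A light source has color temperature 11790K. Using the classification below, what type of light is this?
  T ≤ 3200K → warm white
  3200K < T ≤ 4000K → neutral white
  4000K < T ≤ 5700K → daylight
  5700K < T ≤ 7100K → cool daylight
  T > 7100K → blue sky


Temperature: 11790K
11790K > 7100K → blue sky
Classification: blue sky


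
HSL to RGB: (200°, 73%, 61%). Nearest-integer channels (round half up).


H=200°, S=0.73, L=0.61
C = (1-|2L-1|)×S = (1-|0.22|)×0.73 = 0.5694
H' = H/60 = 200/60 ≈ 3.3333; X = C×(1-|H' mod 2 - 1|) = 0.3796
m = L - C/2 = 0.61 - 0.2847 = 0.3253
Sector ⌊H'⌋ = 3 → (R',G',B') = (0.0, 0.3796, 0.5694)
RGB = ((R'+m)×255, (G'+m)×255, (B'+m)×255) = (82.9515, 179.7495, 228.1485)
Round half up → RGB(83, 180, 228)


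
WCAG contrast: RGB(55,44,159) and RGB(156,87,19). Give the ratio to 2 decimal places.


Linearize each sRGB channel c=v/255: c/12.92 if c ≤ 0.04045 else ((c+0.055)/1.055)^2.4
L = 0.2126×R_lin + 0.7152×G_lin + 0.0722×B_lin
Color 1 (55,44,159):
  R=55: 55/255≈0.2157 > 0.04045 → ((0.2157+0.055)/1.055)^2.4 ≈ 0.03820
  G=44: 44/255≈0.1725 > 0.04045 → ((0.1725+0.055)/1.055)^2.4 ≈ 0.02519
  B=159: 159/255≈0.6235 > 0.04045 → ((0.6235+0.055)/1.055)^2.4 ≈ 0.34670
  L1 = 0.2126×0.03820 + 0.7152×0.02519 + 0.0722×0.34670 ≈ 0.05117
Color 2 (156,87,19):
  R=156: 156/255≈0.6118 > 0.04045 → ((0.6118+0.055)/1.055)^2.4 ≈ 0.33245
  G=87: 87/255≈0.3412 > 0.04045 → ((0.3412+0.055)/1.055)^2.4 ≈ 0.09531
  B=19: 19/255≈0.0745 > 0.04045 → ((0.0745+0.055)/1.055)^2.4 ≈ 0.00651
  L2 = 0.2126×0.33245 + 0.7152×0.09531 + 0.0722×0.00651 ≈ 0.13931
Lighter = 0.13931, Darker = 0.05117
Ratio = (L_lighter + 0.05) / (L_darker + 0.05)
Ratio = (0.13931 + 0.05) / (0.05117 + 0.05) = 0.18931 / 0.10117 ≈ 1.8713
Ratio ≈ 1.87:1


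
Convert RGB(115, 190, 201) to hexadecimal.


R = 115 → 73 (hex)
G = 190 → BE (hex)
B = 201 → C9 (hex)
Hex = #73BEC9


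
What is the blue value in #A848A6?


Color: #A848A6
R = A8 = 168
G = 48 = 72
B = A6 = 166
Blue = 166


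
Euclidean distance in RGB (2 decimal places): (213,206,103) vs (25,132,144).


d = √[(R₁-R₂)² + (G₁-G₂)² + (B₁-B₂)²]
d = √[(213-25)² + (206-132)² + (103-144)²]
d = √[35344 + 5476 + 1681]
d = √42501
d ≈ 206.16


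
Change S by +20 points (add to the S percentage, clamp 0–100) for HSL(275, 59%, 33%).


Original S = 59%
Adjustment = +20 percentage points
New S = 59 + (20) = 79
Clamp to [0, 100] → 79
= HSL(275°, 79%, 33%)


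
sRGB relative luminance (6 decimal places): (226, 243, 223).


Linearize each channel (sRGB transfer function): c = v/255; c_lin = c/12.92 if c ≤ 0.04045, else ((c+0.055)/1.055)^2.4
  R: 226/255 ≈ 0.886275 > 0.04045 → ((0.886275+0.055)/1.055)^2.4 ≈ 0.760525
  G: 243/255 ≈ 0.952941 > 0.04045 → ((0.952941+0.055)/1.055)^2.4 ≈ 0.896269
  B: 223/255 ≈ 0.874510 > 0.04045 → ((0.874510+0.055)/1.055)^2.4 ≈ 0.737910
R_lin = 0.760525, G_lin = 0.896269, B_lin = 0.737910
L = 0.2126×R + 0.7152×G + 0.0722×B
L = 0.2126×0.760525 + 0.7152×0.896269 + 0.0722×0.737910
L ≈ 0.855976


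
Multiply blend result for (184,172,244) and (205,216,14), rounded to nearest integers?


Multiply: C = A×B/255, rounded to nearest integer
R: 184×205/255 = 37720/255 ≈ 147.922 → 148
G: 172×216/255 = 37152/255 ≈ 145.694 → 146
B: 244×14/255 = 3416/255 ≈ 13.396 → 13
= RGB(148, 146, 13)


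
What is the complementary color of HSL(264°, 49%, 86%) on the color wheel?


Complement = opposite side of color wheel = hue + 180°
H' = (264 + 180) mod 360 = 84°
S and L unchanged.
= HSL(84°, 49%, 86%)


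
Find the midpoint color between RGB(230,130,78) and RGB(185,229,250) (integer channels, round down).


Midpoint: each channel = ⌊(C₁+C₂)/2⌋
R: ⌊(230+185)/2⌋ = 207
G: ⌊(130+229)/2⌋ = 179
B: ⌊(78+250)/2⌋ = 164
= RGB(207, 179, 164)


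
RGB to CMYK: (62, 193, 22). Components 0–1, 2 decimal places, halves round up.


R'=62/255≈0.2431, G'=193/255≈0.7569, B'=22/255≈0.0863
K = 1 - max(R',G',B') = 1 - 193/255 = 62/255 = 0.24313… → 0.24
(1-R'-K)/(1-K) simplifies to (max-R)/max with max = 193:
C = (193-62)/193 = 131/193 = 0.67875… → 0.68
M = (193-193)/193 = 0/193 = 0 → 0.00
Y = (193-22)/193 = 171/193 = 0.88601… → 0.89
= CMYK(0.68, 0.00, 0.89, 0.24)


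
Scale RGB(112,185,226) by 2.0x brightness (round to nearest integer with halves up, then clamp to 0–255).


Multiply each channel by 2.0, round half up, clamp to [0, 255]
R: 112×2.0 = 224
G: 185×2.0 = 370 → clamp → 255
B: 226×2.0 = 452 → clamp → 255
= RGB(224, 255, 255)


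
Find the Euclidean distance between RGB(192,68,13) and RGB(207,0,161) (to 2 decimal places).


d = √[(R₁-R₂)² + (G₁-G₂)² + (B₁-B₂)²]
d = √[(192-207)² + (68-0)² + (13-161)²]
d = √[225 + 4624 + 21904]
d = √26753
d ≈ 163.56


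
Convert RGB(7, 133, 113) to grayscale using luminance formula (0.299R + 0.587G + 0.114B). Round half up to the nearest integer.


Gray = 0.299×R + 0.587×G + 0.114×B
Gray = 0.299×7 + 0.587×133 + 0.114×113
Gray = 2.093 + 78.071 + 12.882
Gray = 93.046 → round half up → 93
Gray = 93


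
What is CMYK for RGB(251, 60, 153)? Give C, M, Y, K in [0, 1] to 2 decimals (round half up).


R'=251/255≈0.9843, G'=60/255≈0.2353, B'=153/255≈0.6000
K = 1 - max(R',G',B') = 1 - 251/255 = 4/255 = 0.01568… → 0.02
(1-R'-K)/(1-K) simplifies to (max-R)/max with max = 251:
C = (251-251)/251 = 0/251 = 0 → 0.00
M = (251-60)/251 = 191/251 = 0.76095… → 0.76
Y = (251-153)/251 = 98/251 = 0.39043… → 0.39
= CMYK(0.00, 0.76, 0.39, 0.02)


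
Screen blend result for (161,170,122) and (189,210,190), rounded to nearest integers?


Screen: C = 255 - (255-A)×(255-B)/255, rounded to nearest integer
R: 255 - (255-161)×(255-189)/255 = 255 - 6204/255 ≈ 255 - 24.329 = 230.671 → 231
G: 255 - (255-170)×(255-210)/255 = 255 - 3825/255 ≈ 255 - 15.000 = 240.000 → 240
B: 255 - (255-122)×(255-190)/255 = 255 - 8645/255 ≈ 255 - 33.902 = 221.098 → 221
= RGB(231, 240, 221)


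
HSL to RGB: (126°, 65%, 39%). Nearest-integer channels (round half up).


H=126°, S=0.65, L=0.39
C = (1-|2L-1|)×S = (1-|-0.22|)×0.65 = 0.507
H' = H/60 = 126/60 ≈ 2.1000; X = C×(1-|H' mod 2 - 1|) = 0.0507
m = L - C/2 = 0.39 - 0.2535 = 0.1365
Sector ⌊H'⌋ = 2 → (R',G',B') = (0.0, 0.507, 0.0507)
RGB = ((R'+m)×255, (G'+m)×255, (B'+m)×255) = (34.8075, 164.0925, 47.736)
Round half up → RGB(35, 164, 48)


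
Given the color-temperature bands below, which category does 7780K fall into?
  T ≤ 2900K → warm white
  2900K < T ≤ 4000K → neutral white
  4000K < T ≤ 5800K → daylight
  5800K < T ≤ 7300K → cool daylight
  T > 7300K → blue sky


Temperature: 7780K
7780K > 7300K → blue sky
Classification: blue sky


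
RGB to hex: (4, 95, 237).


R = 4 → 04 (hex)
G = 95 → 5F (hex)
B = 237 → ED (hex)
Hex = #045FED


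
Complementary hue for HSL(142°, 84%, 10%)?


Complement = opposite side of color wheel = hue + 180°
H' = (142 + 180) mod 360 = 322°
S and L unchanged.
= HSL(322°, 84%, 10%)


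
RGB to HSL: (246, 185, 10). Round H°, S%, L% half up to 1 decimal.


Normalize: R'=246/255≈0.9647, G'=185/255≈0.7255, B'=10/255≈0.0392
Max=246/255, Min=10/255, Δ=Max-Min=236/255
L = (Max+Min)/2 = (246+10)/510 = 256/510 = 0.50196… → L = 50.2%
L > 0.5 → S = Δ/(2-Max-Min) = 236/(510-246-10) = 236/254 = 0.92913… → S = 92.9%
(the 1/255 factors cancel in S and H, so raw channel differences can be used)
Max is R' → H = 60 × (((G-B)/Δ) mod 6) = 60 × (((185-10)/236) mod 6)
  175/236 = 0.7415…
  H = 60 × 0.7415… = 44.491…° → H = 44.5°
= HSL(44.5°, 92.9%, 50.2%)


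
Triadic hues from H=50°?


Triadic: equally spaced at 120° intervals
H1 = 50°
H2 = (50 + 120) mod 360 = 170°
H3 = (50 + 240) mod 360 = 290°
Triadic = 50°, 170°, 290°


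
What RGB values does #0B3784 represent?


0B → 11 (R)
37 → 55 (G)
84 → 132 (B)
= RGB(11, 55, 132)


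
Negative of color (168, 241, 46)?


Invert: (255-R, 255-G, 255-B)
R: 255-168 = 87
G: 255-241 = 14
B: 255-46 = 209
= RGB(87, 14, 209)


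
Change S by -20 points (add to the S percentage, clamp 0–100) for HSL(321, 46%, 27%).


Original S = 46%
Adjustment = -20 percentage points
New S = 46 + (-20) = 26
Clamp to [0, 100] → 26
= HSL(321°, 26%, 27%)


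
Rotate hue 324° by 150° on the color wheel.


New hue = (H + rotation) mod 360
New hue = (324 + 150) mod 360
= 474 mod 360
= 114°


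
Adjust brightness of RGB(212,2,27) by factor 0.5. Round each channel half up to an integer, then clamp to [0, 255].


Multiply each channel by 0.5, round half up, clamp to [0, 255]
R: 212×0.5 = 106
G: 2×0.5 = 1
B: 27×0.5 = 13.5 → round → 14
= RGB(106, 1, 14)


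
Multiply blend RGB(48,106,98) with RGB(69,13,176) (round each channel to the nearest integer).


Multiply: C = A×B/255, rounded to nearest integer
R: 48×69/255 = 3312/255 ≈ 12.988 → 13
G: 106×13/255 = 1378/255 ≈ 5.404 → 5
B: 98×176/255 = 17248/255 ≈ 67.639 → 68
= RGB(13, 5, 68)


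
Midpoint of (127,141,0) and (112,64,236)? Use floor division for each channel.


Midpoint: each channel = ⌊(C₁+C₂)/2⌋
R: ⌊(127+112)/2⌋ = 119
G: ⌊(141+64)/2⌋ = 102
B: ⌊(0+236)/2⌋ = 118
= RGB(119, 102, 118)


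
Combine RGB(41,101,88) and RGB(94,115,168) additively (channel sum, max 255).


Additive: each channel = min(255, C₁+C₂)
R: 41+94 = 135 → 135
G: 101+115 = 216 → 216
B: 88+168 = 256 → 255
= RGB(135, 216, 255)


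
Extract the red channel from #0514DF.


Color: #0514DF
R = 05 = 5
G = 14 = 20
B = DF = 223
Red = 5


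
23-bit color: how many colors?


Colors = 2^bits = 2^23
= 8,388,608 colors


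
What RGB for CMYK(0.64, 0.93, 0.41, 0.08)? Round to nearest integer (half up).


R = 255 × (1-C) × (1-K) = 255 × 0.36 × 0.92 = 84.456 → 84
G = 255 × (1-M) × (1-K) = 255 × 0.07 × 0.92 = 16.422 → 16
B = 255 × (1-Y) × (1-K) = 255 × 0.59 × 0.92 = 138.414 → 138
= RGB(84, 16, 138)


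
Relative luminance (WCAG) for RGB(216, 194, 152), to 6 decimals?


Linearize each channel (sRGB transfer function): c = v/255; c_lin = c/12.92 if c ≤ 0.04045, else ((c+0.055)/1.055)^2.4
  R: 216/255 ≈ 0.847059 > 0.04045 → ((0.847059+0.055)/1.055)^2.4 ≈ 0.686685
  G: 194/255 ≈ 0.760784 > 0.04045 → ((0.760784+0.055)/1.055)^2.4 ≈ 0.539479
  B: 152/255 ≈ 0.596078 > 0.04045 → ((0.596078+0.055)/1.055)^2.4 ≈ 0.313989
R_lin = 0.686685, G_lin = 0.539479, B_lin = 0.313989
L = 0.2126×R + 0.7152×G + 0.0722×B
L = 0.2126×0.686685 + 0.7152×0.539479 + 0.0722×0.313989
L ≈ 0.554495


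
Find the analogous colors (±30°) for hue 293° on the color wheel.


Base hue: 293°
Left analog: (293 - 30) mod 360 = 263°
Right analog: (293 + 30) mod 360 = 323°
Analogous hues = 263° and 323°


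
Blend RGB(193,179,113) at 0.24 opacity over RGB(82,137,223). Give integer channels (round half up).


C = α×F + (1-α)×B, with 1-α = 0.76
R: 0.24×193 + 0.76×82 = 46.32 + 62.32 = 108.64 → 109
G: 0.24×179 + 0.76×137 = 42.96 + 104.12 = 147.08 → 147
B: 0.24×113 + 0.76×223 = 27.12 + 169.48 = 196.60 → 197
= RGB(109, 147, 197)


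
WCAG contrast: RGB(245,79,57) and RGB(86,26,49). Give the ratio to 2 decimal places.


Linearize each sRGB channel c=v/255: c/12.92 if c ≤ 0.04045 else ((c+0.055)/1.055)^2.4
L = 0.2126×R_lin + 0.7152×G_lin + 0.0722×B_lin
Color 1 (245,79,57):
  R=245: 245/255≈0.9608 > 0.04045 → ((0.9608+0.055)/1.055)^2.4 ≈ 0.91310
  G=79: 79/255≈0.3098 > 0.04045 → ((0.3098+0.055)/1.055)^2.4 ≈ 0.07819
  B=57: 57/255≈0.2235 > 0.04045 → ((0.2235+0.055)/1.055)^2.4 ≈ 0.04092
  L1 = 0.2126×0.91310 + 0.7152×0.07819 + 0.0722×0.04092 ≈ 0.25300
Color 2 (86,26,49):
  R=86: 86/255≈0.3373 > 0.04045 → ((0.3373+0.055)/1.055)^2.4 ≈ 0.09306
  G=26: 26/255≈0.1020 > 0.04045 → ((0.1020+0.055)/1.055)^2.4 ≈ 0.01033
  B=49: 49/255≈0.1922 > 0.04045 → ((0.1922+0.055)/1.055)^2.4 ≈ 0.03071
  L2 = 0.2126×0.09306 + 0.7152×0.01033 + 0.0722×0.03071 ≈ 0.02939
Lighter = 0.25300, Darker = 0.02939
Ratio = (L_lighter + 0.05) / (L_darker + 0.05)
Ratio = (0.25300 + 0.05) / (0.02939 + 0.05) = 0.30300 / 0.07939 ≈ 3.8166
Ratio ≈ 3.82:1


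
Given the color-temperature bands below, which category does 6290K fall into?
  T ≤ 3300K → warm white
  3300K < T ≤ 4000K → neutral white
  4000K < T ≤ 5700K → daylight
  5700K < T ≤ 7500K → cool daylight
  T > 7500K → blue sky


Temperature: 6290K
5700K < 6290K ≤ 7500K → cool daylight
Classification: cool daylight


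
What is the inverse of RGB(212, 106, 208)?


Invert: (255-R, 255-G, 255-B)
R: 255-212 = 43
G: 255-106 = 149
B: 255-208 = 47
= RGB(43, 149, 47)


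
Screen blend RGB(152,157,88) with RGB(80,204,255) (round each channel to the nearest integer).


Screen: C = 255 - (255-A)×(255-B)/255, rounded to nearest integer
R: 255 - (255-152)×(255-80)/255 = 255 - 18025/255 ≈ 255 - 70.686 = 184.314 → 184
G: 255 - (255-157)×(255-204)/255 = 255 - 4998/255 ≈ 255 - 19.600 = 235.400 → 235
B: 255 - (255-88)×(255-255)/255 = 255 - 0/255 ≈ 255 - 0.000 = 255.000 → 255
= RGB(184, 235, 255)
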